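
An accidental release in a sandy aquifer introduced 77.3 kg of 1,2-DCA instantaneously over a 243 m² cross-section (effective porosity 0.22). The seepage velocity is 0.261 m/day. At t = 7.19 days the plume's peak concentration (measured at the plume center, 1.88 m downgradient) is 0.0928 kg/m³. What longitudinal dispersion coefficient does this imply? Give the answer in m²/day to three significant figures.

At the plume center C_max = M/(n_e·A·√(4πDt)), so D = M²/(4πt·(n_e·A·C_max)²).
n_e·A·C_max = 0.22 × 243 × 0.0928 = 4.961 kg/m.
D = 77.3²/(4π × 7.19 × 4.961²) = 2.69 m²/day.

2.69 m²/day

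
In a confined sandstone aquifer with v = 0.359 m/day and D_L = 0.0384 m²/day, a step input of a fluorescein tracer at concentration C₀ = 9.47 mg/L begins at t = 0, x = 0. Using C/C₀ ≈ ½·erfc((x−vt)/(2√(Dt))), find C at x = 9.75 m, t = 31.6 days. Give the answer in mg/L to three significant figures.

For a continuous step input, C/C₀ ≈ ½·erfc((x−vt)/(2√(Dt))).
vt = 0.359 × 31.6 = 11.3444 m and 2√(Dt) = 2√(0.0384 × 31.6) = 2.203 m.
Argument (x−vt)/(2√(Dt)) = (9.75 − 11.3444)/2.203 = -0.7237; ½·erfc(-0.7237) = 0.8470.
C = 9.47 × 0.8470 = 8.02 mg/L.

8.02 mg/L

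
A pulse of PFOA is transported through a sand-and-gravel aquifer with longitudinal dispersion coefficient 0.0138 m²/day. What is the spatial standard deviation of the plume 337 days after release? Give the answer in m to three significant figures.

Dispersive spreading gives a Gaussian with σ² = 2Dt; advection only shifts the center.
σ = √(2 × 0.0138 × 337) = 3.05 m.

3.05 m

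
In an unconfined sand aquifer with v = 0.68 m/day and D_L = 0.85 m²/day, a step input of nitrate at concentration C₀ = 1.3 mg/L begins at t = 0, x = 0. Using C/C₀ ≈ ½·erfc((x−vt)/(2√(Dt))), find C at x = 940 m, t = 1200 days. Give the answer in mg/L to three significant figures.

0.00393 mg/L

For a continuous step input, C/C₀ ≈ ½·erfc((x−vt)/(2√(Dt))).
vt = 0.68 × 1200 = 816 m and 2√(Dt) = 2√(0.85 × 1200) = 63.87 m.
Argument (x−vt)/(2√(Dt)) = (940 − 816)/63.87 = 1.941; ½·erfc(1.941) = 0.003026.
C = 1.3 × 0.003026 = 0.00393 mg/L.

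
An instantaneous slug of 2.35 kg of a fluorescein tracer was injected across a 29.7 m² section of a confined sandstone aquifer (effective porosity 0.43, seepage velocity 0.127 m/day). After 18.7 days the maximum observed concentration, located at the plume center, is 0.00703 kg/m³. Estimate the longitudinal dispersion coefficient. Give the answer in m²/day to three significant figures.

At the plume center C_max = M/(n_e·A·√(4πDt)), so D = M²/(4πt·(n_e·A·C_max)²).
n_e·A·C_max = 0.43 × 29.7 × 0.00703 = 0.08978 kg/m.
D = 2.35²/(4π × 18.7 × 0.08978²) = 2.92 m²/day.

2.92 m²/day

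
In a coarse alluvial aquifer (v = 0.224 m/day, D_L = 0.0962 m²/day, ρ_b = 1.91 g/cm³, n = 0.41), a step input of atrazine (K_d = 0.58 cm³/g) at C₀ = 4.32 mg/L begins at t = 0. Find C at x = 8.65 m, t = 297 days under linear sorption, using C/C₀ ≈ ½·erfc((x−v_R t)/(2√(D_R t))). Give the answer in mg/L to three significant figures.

Retardation factor R = 1 + ρ_b·K_d/n = 1 + 1.91 × 0.58/0.41 = 3.702.
Sorption retards both mechanisms: v_R = v/R = 0.06051 m/day, D_R = D/R = 0.02599 m²/day.
v_R·t = 0.06051 × 297 = 17.97147 m; 2√(D_R t) = 5.557 m; argument = (8.65 − 17.97147)/5.557 = -1.677.
C = C₀ × ½·erfc(-1.677) = 4.32 × 0.9911 = 4.28 mg/L.

4.28 mg/L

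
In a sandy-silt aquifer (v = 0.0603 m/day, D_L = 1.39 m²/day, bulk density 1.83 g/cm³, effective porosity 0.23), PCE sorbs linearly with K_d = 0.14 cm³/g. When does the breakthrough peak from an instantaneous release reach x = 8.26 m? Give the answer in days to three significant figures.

Retardation factor R = 1 + ρ_b·K_d/n = 1 + 1.83 × 0.14/0.23 = 2.114.
Sorption retards both mechanisms: v_R = v/R = 0.02852 m/day, D_R = D/R = 0.6575 m²/day.
Peak time from v_R²t² + 2D_R t − x² = 0: t = (√(D_R² + v_R²x²) − D_R)/v_R².
√(D_R² + v_R²x²) = √(0.6575² + 0.02852² × 8.26²) = 0.6984; v_R² = 0.0008134.
t = (0.6984 − 0.6575)/0.0008134 = 50.3 days.

50.3 days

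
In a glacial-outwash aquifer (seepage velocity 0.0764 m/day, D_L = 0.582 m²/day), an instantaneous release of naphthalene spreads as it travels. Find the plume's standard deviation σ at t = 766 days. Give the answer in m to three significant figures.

Dispersive spreading gives a Gaussian with σ² = 2Dt; advection only shifts the center.
σ = √(2 × 0.582 × 766) = 29.9 m.

29.9 m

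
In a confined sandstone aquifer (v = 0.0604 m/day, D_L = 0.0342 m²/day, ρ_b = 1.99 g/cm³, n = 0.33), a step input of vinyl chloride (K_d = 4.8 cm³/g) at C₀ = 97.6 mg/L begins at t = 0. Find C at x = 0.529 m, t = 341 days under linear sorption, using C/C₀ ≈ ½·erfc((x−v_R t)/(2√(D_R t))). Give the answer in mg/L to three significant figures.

55.8 mg/L

Retardation factor R = 1 + ρ_b·K_d/n = 1 + 1.99 × 4.8/0.33 = 29.95.
Sorption retards both mechanisms: v_R = v/R = 0.002017 m/day, D_R = D/R = 0.001142 m²/day.
v_R·t = 0.002017 × 341 = 0.687797 m; 2√(D_R t) = 1.248 m; argument = (0.529 − 0.687797)/1.248 = -0.1272.
C = C₀ × ½·erfc(-0.1272) = 97.6 × 0.5714 = 55.8 mg/L.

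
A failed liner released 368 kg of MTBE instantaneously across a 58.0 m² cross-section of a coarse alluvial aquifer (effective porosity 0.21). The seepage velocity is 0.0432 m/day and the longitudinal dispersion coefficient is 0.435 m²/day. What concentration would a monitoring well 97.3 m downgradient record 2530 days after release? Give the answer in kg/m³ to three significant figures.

For an instantaneous plane source, C(x,t) = M/(n_e·A·√(4πDt)) · exp(−(x−vt)²/(4Dt)), with n_e·A the pore (flow) area.
Plume center vt = 0.0432 × 2530 = 109.296 m, so the well at 97.3 m is 11.996 m upgradient of the peak.
√(4πDt) = 117.6 m, giving peak height M/(n_e·A·√(4πDt)) = 368/(0.21 × 58.0 × 117.6) = 0.2569 kg/m³.
(x−vt)²/(4Dt) = (-11.996)²/(4 × 0.435 × 2530) = 0.03269; exp(−0.03269) = 0.9678.
C = 0.2569 × 0.9678 = 0.249 kg/m³.

0.249 kg/m³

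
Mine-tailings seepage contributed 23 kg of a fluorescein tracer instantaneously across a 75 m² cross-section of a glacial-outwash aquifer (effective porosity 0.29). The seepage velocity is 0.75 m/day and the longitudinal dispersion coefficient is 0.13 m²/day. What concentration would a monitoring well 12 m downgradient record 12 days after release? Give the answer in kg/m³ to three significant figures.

0.0565 kg/m³

For an instantaneous plane source, C(x,t) = M/(n_e·A·√(4πDt)) · exp(−(x−vt)²/(4Dt)), with n_e·A the pore (flow) area.
Plume center vt = 0.75 × 12 = 9 m, so the well at 12 m is 3 m downgradient of the peak.
√(4πDt) = 4.428 m, giving peak height M/(n_e·A·√(4πDt)) = 23/(0.29 × 75 × 4.428) = 0.2388 kg/m³.
(x−vt)²/(4Dt) = (3)²/(4 × 0.13 × 12) = 1.442; exp(−1.442) = 0.2365.
C = 0.2388 × 0.2365 = 0.0565 kg/m³.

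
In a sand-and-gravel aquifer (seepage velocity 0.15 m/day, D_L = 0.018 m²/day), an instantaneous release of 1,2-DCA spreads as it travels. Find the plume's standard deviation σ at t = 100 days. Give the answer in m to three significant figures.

Dispersive spreading gives a Gaussian with σ² = 2Dt; advection only shifts the center.
σ = √(2 × 0.018 × 100) = 1.90 m.

1.90 m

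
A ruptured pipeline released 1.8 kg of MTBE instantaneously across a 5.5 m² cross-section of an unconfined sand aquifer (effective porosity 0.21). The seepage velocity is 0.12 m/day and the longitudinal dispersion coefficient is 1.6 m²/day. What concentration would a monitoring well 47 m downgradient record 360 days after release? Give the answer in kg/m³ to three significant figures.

For an instantaneous plane source, C(x,t) = M/(n_e·A·√(4πDt)) · exp(−(x−vt)²/(4Dt)), with n_e·A the pore (flow) area.
Plume center vt = 0.12 × 360 = 43.2 m, so the well at 47 m is 3.8 m downgradient of the peak.
√(4πDt) = 85.08 m, giving peak height M/(n_e·A·√(4πDt)) = 1.8/(0.21 × 5.5 × 85.08) = 0.01832 kg/m³.
(x−vt)²/(4Dt) = (3.8)²/(4 × 1.6 × 360) = 0.006267; exp(−0.006267) = 0.9938.
C = 0.01832 × 0.9938 = 0.0182 kg/m³.

0.0182 kg/m³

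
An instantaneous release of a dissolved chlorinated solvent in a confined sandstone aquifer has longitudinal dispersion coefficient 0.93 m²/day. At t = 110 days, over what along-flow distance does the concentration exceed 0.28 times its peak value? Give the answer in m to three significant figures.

The plume is Gaussian with σ = √(2Dt) = √(2 × 0.93 × 110) = 14.30 m.
C/C_peak = exp(−Δx²/(2σ²)) = 0.28 ⇒ Δx = σ·√(−2 ln 0.28) = 14.30 × 1.596 = 22.82 m.
Width = 2Δx = 45.6 m.

45.6 m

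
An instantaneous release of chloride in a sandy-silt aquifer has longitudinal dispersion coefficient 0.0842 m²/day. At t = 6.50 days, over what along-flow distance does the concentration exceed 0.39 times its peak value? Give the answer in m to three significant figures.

2.87 m

The plume is Gaussian with σ = √(2Dt) = √(2 × 0.0842 × 6.50) = 1.046 m.
C/C_peak = exp(−Δx²/(2σ²)) = 0.39 ⇒ Δx = σ·√(−2 ln 0.39) = 1.046 × 1.372 = 1.435 m.
Width = 2Δx = 2.87 m.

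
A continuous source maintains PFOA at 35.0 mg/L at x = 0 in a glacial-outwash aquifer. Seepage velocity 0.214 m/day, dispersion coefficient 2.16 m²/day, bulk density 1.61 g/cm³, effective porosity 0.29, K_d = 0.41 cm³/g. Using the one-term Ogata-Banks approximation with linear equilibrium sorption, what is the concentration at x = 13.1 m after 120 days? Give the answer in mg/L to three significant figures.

Retardation factor R = 1 + ρ_b·K_d/n = 1 + 1.61 × 0.41/0.29 = 3.276.
Sorption retards both mechanisms: v_R = v/R = 0.06532 m/day, D_R = D/R = 0.6593 m²/day.
v_R·t = 0.06532 × 120 = 7.8384 m; 2√(D_R t) = 17.79 m; argument = (13.1 − 7.8384)/17.79 = 0.2958.
C = C₀ × ½·erfc(0.2958) = 35.0 × 0.3379 = 11.8 mg/L.

11.8 mg/L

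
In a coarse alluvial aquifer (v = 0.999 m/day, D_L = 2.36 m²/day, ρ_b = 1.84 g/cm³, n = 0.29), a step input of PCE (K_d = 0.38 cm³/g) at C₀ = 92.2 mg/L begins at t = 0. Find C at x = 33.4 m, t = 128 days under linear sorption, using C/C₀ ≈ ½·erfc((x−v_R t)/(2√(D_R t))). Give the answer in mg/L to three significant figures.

57.2 mg/L

Retardation factor R = 1 + ρ_b·K_d/n = 1 + 1.84 × 0.38/0.29 = 3.411.
Sorption retards both mechanisms: v_R = v/R = 0.2929 m/day, D_R = D/R = 0.6919 m²/day.
v_R·t = 0.2929 × 128 = 37.4912 m; 2√(D_R t) = 18.82 m; argument = (33.4 − 37.4912)/18.82 = -0.2174.
C = C₀ × ½·erfc(-0.2174) = 92.2 × 0.6207 = 57.2 mg/L.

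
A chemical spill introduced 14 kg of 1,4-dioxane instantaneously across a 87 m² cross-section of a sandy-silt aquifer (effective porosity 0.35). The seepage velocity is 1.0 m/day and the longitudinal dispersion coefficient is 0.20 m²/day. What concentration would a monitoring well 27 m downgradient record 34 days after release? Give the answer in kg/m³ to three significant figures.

For an instantaneous plane source, C(x,t) = M/(n_e·A·√(4πDt)) · exp(−(x−vt)²/(4Dt)), with n_e·A the pore (flow) area.
Plume center vt = 1.0 × 34 = 34 m, so the well at 27 m is 7 m upgradient of the peak.
√(4πDt) = 9.244 m, giving peak height M/(n_e·A·√(4πDt)) = 14/(0.35 × 87 × 9.244) = 0.04974 kg/m³.
(x−vt)²/(4Dt) = (-7)²/(4 × 0.20 × 34) = 1.801; exp(−1.801) = 0.1651.
C = 0.04974 × 0.1651 = 0.00821 kg/m³.

0.00821 kg/m³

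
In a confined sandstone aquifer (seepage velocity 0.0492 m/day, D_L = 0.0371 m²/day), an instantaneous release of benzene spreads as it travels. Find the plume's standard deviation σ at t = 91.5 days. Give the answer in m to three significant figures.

2.61 m

Dispersive spreading gives a Gaussian with σ² = 2Dt; advection only shifts the center.
σ = √(2 × 0.0371 × 91.5) = 2.61 m.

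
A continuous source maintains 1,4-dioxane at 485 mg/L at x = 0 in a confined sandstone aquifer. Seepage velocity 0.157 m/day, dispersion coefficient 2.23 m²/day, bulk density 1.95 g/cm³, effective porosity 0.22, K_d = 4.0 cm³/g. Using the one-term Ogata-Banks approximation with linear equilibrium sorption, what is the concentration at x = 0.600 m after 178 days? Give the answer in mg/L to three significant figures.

Retardation factor R = 1 + ρ_b·K_d/n = 1 + 1.95 × 4.0/0.22 = 36.45.
Sorption retards both mechanisms: v_R = v/R = 0.004307 m/day, D_R = D/R = 0.06118 m²/day.
v_R·t = 0.004307 × 178 = 0.766646 m; 2√(D_R t) = 6.600 m; argument = (0.600 − 0.766646)/6.600 = -0.02525.
C = C₀ × ½·erfc(-0.02525) = 485 × 0.5142 = 249 mg/L.

249 mg/L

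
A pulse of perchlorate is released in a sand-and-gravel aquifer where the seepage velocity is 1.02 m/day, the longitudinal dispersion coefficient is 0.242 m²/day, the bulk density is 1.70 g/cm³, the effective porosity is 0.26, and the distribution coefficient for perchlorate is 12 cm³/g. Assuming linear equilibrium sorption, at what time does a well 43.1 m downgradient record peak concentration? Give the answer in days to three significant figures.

Retardation factor R = 1 + ρ_b·K_d/n = 1 + 1.70 × 12/0.26 = 79.46.
Sorption retards both mechanisms: v_R = v/R = 0.01284 m/day, D_R = D/R = 0.003046 m²/day.
Peak time from v_R²t² + 2D_R t − x² = 0: t = (√(D_R² + v_R²x²) − D_R)/v_R².
√(D_R² + v_R²x²) = √(0.003046² + 0.01284² × 43.1²) = 0.5534; v_R² = 0.0001649.
t = (0.5534 − 0.003046)/0.0001649 = 3340 days.

3340 days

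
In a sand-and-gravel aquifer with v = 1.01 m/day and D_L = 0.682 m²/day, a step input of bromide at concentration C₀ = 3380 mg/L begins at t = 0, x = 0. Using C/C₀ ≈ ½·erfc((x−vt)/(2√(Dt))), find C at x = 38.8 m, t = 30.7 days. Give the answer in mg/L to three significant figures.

386 mg/L

For a continuous step input, C/C₀ ≈ ½·erfc((x−vt)/(2√(Dt))).
vt = 1.01 × 30.7 = 31.007 m and 2√(Dt) = 2√(0.682 × 30.7) = 9.151 m.
Argument (x−vt)/(2√(Dt)) = (38.8 − 31.007)/9.151 = 0.8516; ½·erfc(0.8516) = 0.1142.
C = 3380 × 0.1142 = 386 mg/L.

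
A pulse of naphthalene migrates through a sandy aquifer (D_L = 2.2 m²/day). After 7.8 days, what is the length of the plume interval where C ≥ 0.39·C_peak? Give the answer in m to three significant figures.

The plume is Gaussian with σ = √(2Dt) = √(2 × 2.2 × 7.8) = 5.858 m.
C/C_peak = exp(−Δx²/(2σ²)) = 0.39 ⇒ Δx = σ·√(−2 ln 0.39) = 5.858 × 1.372 = 8.037 m.
Width = 2Δx = 16.1 m.

16.1 m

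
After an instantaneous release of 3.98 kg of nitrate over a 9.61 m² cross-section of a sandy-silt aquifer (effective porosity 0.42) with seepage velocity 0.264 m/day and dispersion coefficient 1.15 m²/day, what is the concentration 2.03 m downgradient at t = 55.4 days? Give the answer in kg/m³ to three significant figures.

0.0187 kg/m³

For an instantaneous plane source, C(x,t) = M/(n_e·A·√(4πDt)) · exp(−(x−vt)²/(4Dt)), with n_e·A the pore (flow) area.
Plume center vt = 0.264 × 55.4 = 14.6256 m, so the well at 2.03 m is 12.5956 m upgradient of the peak.
√(4πDt) = 28.29 m, giving peak height M/(n_e·A·√(4πDt)) = 3.98/(0.42 × 9.61 × 28.29) = 0.03486 kg/m³.
(x−vt)²/(4Dt) = (-12.5956)²/(4 × 1.15 × 55.4) = 0.6225; exp(−0.6225) = 0.5366.
C = 0.03486 × 0.5366 = 0.0187 kg/m³.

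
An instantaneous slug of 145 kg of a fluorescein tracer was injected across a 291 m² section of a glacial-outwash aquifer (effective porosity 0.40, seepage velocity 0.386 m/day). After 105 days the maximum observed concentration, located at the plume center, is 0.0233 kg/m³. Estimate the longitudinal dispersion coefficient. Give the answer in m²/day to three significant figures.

At the plume center C_max = M/(n_e·A·√(4πDt)), so D = M²/(4πt·(n_e·A·C_max)²).
n_e·A·C_max = 0.40 × 291 × 0.0233 = 2.712 kg/m.
D = 145²/(4π × 105 × 2.712²) = 2.17 m²/day.

2.17 m²/day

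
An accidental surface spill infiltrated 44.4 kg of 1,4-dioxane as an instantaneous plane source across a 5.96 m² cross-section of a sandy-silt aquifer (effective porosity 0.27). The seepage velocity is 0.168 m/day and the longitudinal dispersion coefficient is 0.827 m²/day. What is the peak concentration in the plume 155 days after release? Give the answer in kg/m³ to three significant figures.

0.687 kg/m³

The peak of an instantaneous 1D plume sits at x = vt; there the Gaussian factor is 1 and C_max = M/(n_e·A·√(4πDt)), where n_e·A is the pore area the mass is dissolved in.
√(4πDt) = √(4π × 0.827 × 155) = 40.14 m, so C_max = 44.4/(0.27 × 5.96 × 40.14) = 0.687 kg/m³.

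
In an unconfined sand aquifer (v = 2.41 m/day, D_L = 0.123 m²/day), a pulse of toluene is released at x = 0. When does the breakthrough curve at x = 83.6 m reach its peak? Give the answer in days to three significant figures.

For the 1D instantaneous-source solution, setting ∂C/∂t = 0 at fixed x gives v²t² + 2Dt − x² = 0, so t = (√(D² + v²x²) − D)/v².
√(D² + v²x²) = √(0.123² + 2.41² × 83.6²) = 201.5; v² = 5.8081.
t = (201.5 − 0.123)/5.8081 = 34.7 days (vs. the pure-advection estimate x/v = 34.7 d).

34.7 days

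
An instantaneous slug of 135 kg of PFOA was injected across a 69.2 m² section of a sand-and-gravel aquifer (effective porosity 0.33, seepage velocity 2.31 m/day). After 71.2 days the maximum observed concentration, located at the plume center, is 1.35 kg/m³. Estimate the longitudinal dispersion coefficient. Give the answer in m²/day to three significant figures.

At the plume center C_max = M/(n_e·A·√(4πDt)), so D = M²/(4πt·(n_e·A·C_max)²).
n_e·A·C_max = 0.33 × 69.2 × 1.35 = 30.83 kg/m.
D = 135²/(4π × 71.2 × 30.83²) = 0.0214 m²/day.

0.0214 m²/day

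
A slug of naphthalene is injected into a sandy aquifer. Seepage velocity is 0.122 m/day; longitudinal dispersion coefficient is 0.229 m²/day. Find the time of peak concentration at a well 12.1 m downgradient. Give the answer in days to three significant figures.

85.0 days

For the 1D instantaneous-source solution, setting ∂C/∂t = 0 at fixed x gives v²t² + 2Dt − x² = 0, so t = (√(D² + v²x²) − D)/v².
√(D² + v²x²) = √(0.229² + 0.122² × 12.1²) = 1.494; v² = 0.014884.
t = (1.494 − 0.229)/0.014884 = 85.0 days (vs. the pure-advection estimate x/v = 99.2 d).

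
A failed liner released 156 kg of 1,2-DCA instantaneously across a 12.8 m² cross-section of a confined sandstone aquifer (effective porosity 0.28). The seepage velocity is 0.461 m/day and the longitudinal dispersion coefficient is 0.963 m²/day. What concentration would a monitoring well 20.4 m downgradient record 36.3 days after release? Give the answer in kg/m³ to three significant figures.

For an instantaneous plane source, C(x,t) = M/(n_e·A·√(4πDt)) · exp(−(x−vt)²/(4Dt)), with n_e·A the pore (flow) area.
Plume center vt = 0.461 × 36.3 = 16.7343 m, so the well at 20.4 m is 3.6657 m downgradient of the peak.
√(4πDt) = 20.96 m, giving peak height M/(n_e·A·√(4πDt)) = 156/(0.28 × 12.8 × 20.96) = 2.077 kg/m³.
(x−vt)²/(4Dt) = (3.6657)²/(4 × 0.963 × 36.3) = 0.09610; exp(−0.09610) = 0.9084.
C = 2.077 × 0.9084 = 1.89 kg/m³.

1.89 kg/m³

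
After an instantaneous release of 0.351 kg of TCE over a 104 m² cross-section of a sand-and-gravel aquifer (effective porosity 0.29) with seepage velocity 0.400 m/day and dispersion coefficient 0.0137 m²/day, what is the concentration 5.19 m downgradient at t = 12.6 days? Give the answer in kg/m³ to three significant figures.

0.00765 kg/m³

For an instantaneous plane source, C(x,t) = M/(n_e·A·√(4πDt)) · exp(−(x−vt)²/(4Dt)), with n_e·A the pore (flow) area.
Plume center vt = 0.400 × 12.6 = 5.04 m, so the well at 5.19 m is 0.15 m downgradient of the peak.
√(4πDt) = 1.473 m, giving peak height M/(n_e·A·√(4πDt)) = 0.351/(0.29 × 104 × 1.473) = 0.007901 kg/m³.
(x−vt)²/(4Dt) = (0.15)²/(4 × 0.0137 × 12.6) = 0.03259; exp(−0.03259) = 0.9679.
C = 0.007901 × 0.9679 = 0.00765 kg/m³.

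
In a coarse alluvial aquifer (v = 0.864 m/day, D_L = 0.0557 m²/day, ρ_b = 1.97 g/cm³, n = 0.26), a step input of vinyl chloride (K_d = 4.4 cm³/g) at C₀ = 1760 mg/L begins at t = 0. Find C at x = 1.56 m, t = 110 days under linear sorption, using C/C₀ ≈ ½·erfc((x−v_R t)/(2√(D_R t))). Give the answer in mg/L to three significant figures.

Retardation factor R = 1 + ρ_b·K_d/n = 1 + 1.97 × 4.4/0.26 = 34.34.
Sorption retards both mechanisms: v_R = v/R = 0.02516 m/day, D_R = D/R = 0.001622 m²/day.
v_R·t = 0.02516 × 110 = 2.7676 m; 2√(D_R t) = 0.8448 m; argument = (1.56 − 2.7676)/0.8448 = -1.429.
C = C₀ × ½·erfc(-1.429) = 1760 × 0.9784 = 1720 mg/L.

1720 mg/L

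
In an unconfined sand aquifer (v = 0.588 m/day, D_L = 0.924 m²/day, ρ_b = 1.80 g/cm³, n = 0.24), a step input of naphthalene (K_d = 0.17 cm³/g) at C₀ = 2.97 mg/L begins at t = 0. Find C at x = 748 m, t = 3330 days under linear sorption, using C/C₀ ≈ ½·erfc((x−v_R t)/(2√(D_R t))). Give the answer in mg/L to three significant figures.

2.93 mg/L

Retardation factor R = 1 + ρ_b·K_d/n = 1 + 1.80 × 0.17/0.24 = 2.275.
Sorption retards both mechanisms: v_R = v/R = 0.2585 m/day, D_R = D/R = 0.4062 m²/day.
v_R·t = 0.2585 × 3330 = 860.805 m; 2√(D_R t) = 73.56 m; argument = (748 − 860.805)/73.56 = -1.534.
C = C₀ × ½·erfc(-1.534) = 2.97 × 0.9850 = 2.93 mg/L.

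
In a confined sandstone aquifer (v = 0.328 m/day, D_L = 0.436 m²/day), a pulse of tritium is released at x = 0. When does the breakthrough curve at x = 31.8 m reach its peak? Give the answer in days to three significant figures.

93.0 days

For the 1D instantaneous-source solution, setting ∂C/∂t = 0 at fixed x gives v²t² + 2Dt − x² = 0, so t = (√(D² + v²x²) − D)/v².
√(D² + v²x²) = √(0.436² + 0.328² × 31.8²) = 10.44; v² = 0.107584.
t = (10.44 − 0.436)/0.107584 = 93.0 days (vs. the pure-advection estimate x/v = 97.0 d).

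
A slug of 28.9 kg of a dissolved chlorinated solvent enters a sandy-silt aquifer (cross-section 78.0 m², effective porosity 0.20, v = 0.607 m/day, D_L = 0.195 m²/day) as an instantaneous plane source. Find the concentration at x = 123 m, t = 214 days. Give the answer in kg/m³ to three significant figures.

0.0608 kg/m³

For an instantaneous plane source, C(x,t) = M/(n_e·A·√(4πDt)) · exp(−(x−vt)²/(4Dt)), with n_e·A the pore (flow) area.
Plume center vt = 0.607 × 214 = 129.898 m, so the well at 123 m is 6.898 m upgradient of the peak.
√(4πDt) = 22.90 m, giving peak height M/(n_e·A·√(4πDt)) = 28.9/(0.20 × 78.0 × 22.90) = 0.08090 kg/m³.
(x−vt)²/(4Dt) = (-6.898)²/(4 × 0.195 × 214) = 0.2851; exp(−0.2851) = 0.7519.
C = 0.08090 × 0.7519 = 0.0608 kg/m³.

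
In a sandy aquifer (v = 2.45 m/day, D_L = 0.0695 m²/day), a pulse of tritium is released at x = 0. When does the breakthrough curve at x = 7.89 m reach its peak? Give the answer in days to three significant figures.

For the 1D instantaneous-source solution, setting ∂C/∂t = 0 at fixed x gives v²t² + 2Dt − x² = 0, so t = (√(D² + v²x²) − D)/v².
√(D² + v²x²) = √(0.0695² + 2.45² × 7.89²) = 19.33; v² = 6.0025.
t = (19.33 − 0.0695)/6.0025 = 3.21 days (vs. the pure-advection estimate x/v = 3.22 d).

3.21 days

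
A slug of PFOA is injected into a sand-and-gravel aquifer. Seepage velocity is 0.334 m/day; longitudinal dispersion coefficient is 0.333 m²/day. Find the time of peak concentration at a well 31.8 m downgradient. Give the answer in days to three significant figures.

For the 1D instantaneous-source solution, setting ∂C/∂t = 0 at fixed x gives v²t² + 2Dt − x² = 0, so t = (√(D² + v²x²) − D)/v².
√(D² + v²x²) = √(0.333² + 0.334² × 31.8²) = 10.63; v² = 0.111556.
t = (10.63 − 0.333)/0.111556 = 92.3 days (vs. the pure-advection estimate x/v = 95.2 d).

92.3 days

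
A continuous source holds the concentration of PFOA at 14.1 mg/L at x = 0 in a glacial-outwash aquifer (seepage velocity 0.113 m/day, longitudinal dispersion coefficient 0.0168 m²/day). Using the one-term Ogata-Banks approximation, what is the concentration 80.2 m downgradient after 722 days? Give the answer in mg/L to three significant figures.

8.61 mg/L

For a continuous step input, C/C₀ ≈ ½·erfc((x−vt)/(2√(Dt))).
vt = 0.113 × 722 = 81.586 m and 2√(Dt) = 2√(0.0168 × 722) = 6.966 m.
Argument (x−vt)/(2√(Dt)) = (80.2 − 81.586)/6.966 = -0.1990; ½·erfc(-0.1990) = 0.6108.
C = 14.1 × 0.6108 = 8.61 mg/L.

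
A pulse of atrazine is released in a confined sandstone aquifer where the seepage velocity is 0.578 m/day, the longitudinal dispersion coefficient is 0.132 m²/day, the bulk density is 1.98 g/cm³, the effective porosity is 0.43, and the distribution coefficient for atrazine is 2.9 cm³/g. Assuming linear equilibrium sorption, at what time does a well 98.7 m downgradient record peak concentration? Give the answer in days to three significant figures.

2450 days

Retardation factor R = 1 + ρ_b·K_d/n = 1 + 1.98 × 2.9/0.43 = 14.35.
Sorption retards both mechanisms: v_R = v/R = 0.04028 m/day, D_R = D/R = 0.009199 m²/day.
Peak time from v_R²t² + 2D_R t − x² = 0: t = (√(D_R² + v_R²x²) − D_R)/v_R².
√(D_R² + v_R²x²) = √(0.009199² + 0.04028² × 98.7²) = 3.976; v_R² = 0.001622.
t = (3.976 − 0.009199)/0.001622 = 2450 days.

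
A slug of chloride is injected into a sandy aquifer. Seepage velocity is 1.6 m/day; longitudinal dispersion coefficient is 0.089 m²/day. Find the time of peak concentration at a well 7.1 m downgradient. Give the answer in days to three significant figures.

4.40 days

For the 1D instantaneous-source solution, setting ∂C/∂t = 0 at fixed x gives v²t² + 2Dt − x² = 0, so t = (√(D² + v²x²) − D)/v².
√(D² + v²x²) = √(0.089² + 1.6² × 7.1²) = 11.36; v² = 2.56.
t = (11.36 − 0.089)/2.56 = 4.40 days (vs. the pure-advection estimate x/v = 4.44 d).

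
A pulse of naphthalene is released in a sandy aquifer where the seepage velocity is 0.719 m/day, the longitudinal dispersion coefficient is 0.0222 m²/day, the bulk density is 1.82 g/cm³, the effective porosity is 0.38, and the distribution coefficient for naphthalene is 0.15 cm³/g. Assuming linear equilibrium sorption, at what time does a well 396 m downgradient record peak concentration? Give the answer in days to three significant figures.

Retardation factor R = 1 + ρ_b·K_d/n = 1 + 1.82 × 0.15/0.38 = 1.718.
Sorption retards both mechanisms: v_R = v/R = 0.4185 m/day, D_R = D/R = 0.01292 m²/day.
Peak time from v_R²t² + 2D_R t − x² = 0: t = (√(D_R² + v_R²x²) − D_R)/v_R².
√(D_R² + v_R²x²) = √(0.01292² + 0.4185² × 396²) = 165.7; v_R² = 0.1751.
t = (165.7 − 0.01292)/0.1751 = 946 days.

946 days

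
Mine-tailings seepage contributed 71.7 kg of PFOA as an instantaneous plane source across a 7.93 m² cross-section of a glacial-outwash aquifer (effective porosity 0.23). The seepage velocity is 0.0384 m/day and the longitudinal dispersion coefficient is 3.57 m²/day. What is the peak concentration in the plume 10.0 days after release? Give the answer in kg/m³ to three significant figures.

The peak of an instantaneous 1D plume sits at x = vt; there the Gaussian factor is 1 and C_max = M/(n_e·A·√(4πDt)), where n_e·A is the pore area the mass is dissolved in.
√(4πDt) = √(4π × 3.57 × 10.0) = 21.18 m, so C_max = 71.7/(0.23 × 7.93 × 21.18) = 1.86 kg/m³.

1.86 kg/m³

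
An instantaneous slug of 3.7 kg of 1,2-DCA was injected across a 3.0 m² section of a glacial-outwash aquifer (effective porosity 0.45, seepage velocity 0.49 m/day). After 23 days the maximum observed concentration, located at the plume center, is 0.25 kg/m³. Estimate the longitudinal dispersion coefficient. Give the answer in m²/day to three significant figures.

0.416 m²/day

At the plume center C_max = M/(n_e·A·√(4πDt)), so D = M²/(4πt·(n_e·A·C_max)²).
n_e·A·C_max = 0.45 × 3.0 × 0.25 = 0.3375 kg/m.
D = 3.7²/(4π × 23 × 0.3375²) = 0.416 m²/day.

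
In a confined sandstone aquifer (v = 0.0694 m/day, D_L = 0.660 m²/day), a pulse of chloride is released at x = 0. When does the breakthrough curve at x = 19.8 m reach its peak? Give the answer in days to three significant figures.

179 days

For the 1D instantaneous-source solution, setting ∂C/∂t = 0 at fixed x gives v²t² + 2Dt − x² = 0, so t = (√(D² + v²x²) − D)/v².
√(D² + v²x²) = √(0.660² + 0.0694² × 19.8²) = 1.524; v² = 0.00481636.
t = (1.524 − 0.660)/0.00481636 = 179 days (vs. the pure-advection estimate x/v = 285 d).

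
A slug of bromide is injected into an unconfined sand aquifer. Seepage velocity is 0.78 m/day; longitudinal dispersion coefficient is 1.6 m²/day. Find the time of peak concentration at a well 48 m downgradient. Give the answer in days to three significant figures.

59.0 days

For the 1D instantaneous-source solution, setting ∂C/∂t = 0 at fixed x gives v²t² + 2Dt − x² = 0, so t = (√(D² + v²x²) − D)/v².
√(D² + v²x²) = √(1.6² + 0.78² × 48²) = 37.47; v² = 0.6084.
t = (37.47 − 1.6)/0.6084 = 59.0 days (vs. the pure-advection estimate x/v = 61.5 d).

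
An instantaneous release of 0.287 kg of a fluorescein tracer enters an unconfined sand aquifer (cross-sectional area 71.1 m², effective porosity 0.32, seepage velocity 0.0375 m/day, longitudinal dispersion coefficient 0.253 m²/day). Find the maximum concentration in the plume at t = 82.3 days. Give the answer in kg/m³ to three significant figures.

0.000780 kg/m³

The peak of an instantaneous 1D plume sits at x = vt; there the Gaussian factor is 1 and C_max = M/(n_e·A·√(4πDt)), where n_e·A is the pore area the mass is dissolved in.
√(4πDt) = √(4π × 0.253 × 82.3) = 16.18 m, so C_max = 0.287/(0.32 × 71.1 × 16.18) = 0.000780 kg/m³.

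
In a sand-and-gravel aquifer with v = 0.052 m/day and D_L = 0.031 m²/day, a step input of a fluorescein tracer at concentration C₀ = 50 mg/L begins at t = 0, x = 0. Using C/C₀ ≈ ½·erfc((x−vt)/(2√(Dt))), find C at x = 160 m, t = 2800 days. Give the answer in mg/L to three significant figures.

For a continuous step input, C/C₀ ≈ ½·erfc((x−vt)/(2√(Dt))).
vt = 0.052 × 2800 = 145.6 m and 2√(Dt) = 2√(0.031 × 2800) = 18.63 m.
Argument (x−vt)/(2√(Dt)) = (160 − 145.6)/18.63 = 0.7729; ½·erfc(0.7729) = 0.1372.
C = 50 × 0.1372 = 6.86 mg/L.

6.86 mg/L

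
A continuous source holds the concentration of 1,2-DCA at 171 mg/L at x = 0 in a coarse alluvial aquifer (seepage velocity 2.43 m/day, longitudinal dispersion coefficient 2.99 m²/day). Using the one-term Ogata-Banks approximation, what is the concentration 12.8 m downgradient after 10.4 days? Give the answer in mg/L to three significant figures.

For a continuous step input, C/C₀ ≈ ½·erfc((x−vt)/(2√(Dt))).
vt = 2.43 × 10.4 = 25.272 m and 2√(Dt) = 2√(2.99 × 10.4) = 11.15 m.
Argument (x−vt)/(2√(Dt)) = (12.8 − 25.272)/11.15 = -1.119; ½·erfc(-1.119) = 0.9432.
C = 171 × 0.9432 = 161 mg/L.

161 mg/L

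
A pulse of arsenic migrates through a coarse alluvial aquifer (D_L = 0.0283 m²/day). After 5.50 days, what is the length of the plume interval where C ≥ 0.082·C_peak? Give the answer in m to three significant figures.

2.50 m

The plume is Gaussian with σ = √(2Dt) = √(2 × 0.0283 × 5.50) = 0.5579 m.
C/C_peak = exp(−Δx²/(2σ²)) = 0.082 ⇒ Δx = σ·√(−2 ln 0.082) = 0.5579 × 2.237 = 1.248 m.
Width = 2Δx = 2.50 m.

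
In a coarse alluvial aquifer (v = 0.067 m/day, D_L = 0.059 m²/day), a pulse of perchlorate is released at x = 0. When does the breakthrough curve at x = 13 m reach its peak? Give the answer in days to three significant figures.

For the 1D instantaneous-source solution, setting ∂C/∂t = 0 at fixed x gives v²t² + 2Dt − x² = 0, so t = (√(D² + v²x²) − D)/v².
√(D² + v²x²) = √(0.059² + 0.067² × 13²) = 0.8730; v² = 0.004489.
t = (0.8730 − 0.059)/0.004489 = 181 days (vs. the pure-advection estimate x/v = 194 d).

181 days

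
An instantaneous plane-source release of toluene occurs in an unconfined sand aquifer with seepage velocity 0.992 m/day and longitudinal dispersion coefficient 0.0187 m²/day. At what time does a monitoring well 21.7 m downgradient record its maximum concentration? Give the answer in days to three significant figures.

For the 1D instantaneous-source solution, setting ∂C/∂t = 0 at fixed x gives v²t² + 2Dt − x² = 0, so t = (√(D² + v²x²) − D)/v².
√(D² + v²x²) = √(0.0187² + 0.992² × 21.7²) = 21.53; v² = 0.984064.
t = (21.53 − 0.0187)/0.984064 = 21.9 days (vs. the pure-advection estimate x/v = 21.9 d).

21.9 days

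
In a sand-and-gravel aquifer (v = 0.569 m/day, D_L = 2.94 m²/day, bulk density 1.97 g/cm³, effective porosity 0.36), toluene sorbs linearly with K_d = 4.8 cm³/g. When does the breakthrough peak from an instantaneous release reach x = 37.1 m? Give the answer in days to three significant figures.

Retardation factor R = 1 + ρ_b·K_d/n = 1 + 1.97 × 4.8/0.36 = 27.27.
Sorption retards both mechanisms: v_R = v/R = 0.02087 m/day, D_R = D/R = 0.1078 m²/day.
Peak time from v_R²t² + 2D_R t − x² = 0: t = (√(D_R² + v_R²x²) − D_R)/v_R².
√(D_R² + v_R²x²) = √(0.1078² + 0.02087² × 37.1²) = 0.7817; v_R² = 0.0004356.
t = (0.7817 − 0.1078)/0.0004356 = 1550 days.

1550 days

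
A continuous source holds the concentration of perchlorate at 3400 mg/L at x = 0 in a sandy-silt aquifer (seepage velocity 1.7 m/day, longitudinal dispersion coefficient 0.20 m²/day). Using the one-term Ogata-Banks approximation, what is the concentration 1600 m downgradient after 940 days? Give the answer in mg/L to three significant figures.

1560 mg/L

For a continuous step input, C/C₀ ≈ ½·erfc((x−vt)/(2√(Dt))).
vt = 1.7 × 940 = 1598 m and 2√(Dt) = 2√(0.20 × 940) = 27.42 m.
Argument (x−vt)/(2√(Dt)) = (1600 − 1598)/27.42 = 0.07294; ½·erfc(0.07294) = 0.4589.
C = 3400 × 0.4589 = 1560 mg/L.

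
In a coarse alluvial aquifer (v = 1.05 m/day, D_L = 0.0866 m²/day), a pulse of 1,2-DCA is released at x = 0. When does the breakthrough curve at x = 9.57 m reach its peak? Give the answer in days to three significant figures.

For the 1D instantaneous-source solution, setting ∂C/∂t = 0 at fixed x gives v²t² + 2Dt − x² = 0, so t = (√(D² + v²x²) − D)/v².
√(D² + v²x²) = √(0.0866² + 1.05² × 9.57²) = 10.05; v² = 1.1025.
t = (10.05 − 0.0866)/1.1025 = 9.04 days (vs. the pure-advection estimate x/v = 9.11 d).

9.04 days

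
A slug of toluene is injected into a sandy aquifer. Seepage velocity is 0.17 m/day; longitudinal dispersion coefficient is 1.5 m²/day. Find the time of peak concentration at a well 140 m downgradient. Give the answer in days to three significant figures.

773 days

For the 1D instantaneous-source solution, setting ∂C/∂t = 0 at fixed x gives v²t² + 2Dt − x² = 0, so t = (√(D² + v²x²) − D)/v².
√(D² + v²x²) = √(1.5² + 0.17² × 140²) = 23.85; v² = 0.0289.
t = (23.85 − 1.5)/0.0289 = 773 days (vs. the pure-advection estimate x/v = 824 d).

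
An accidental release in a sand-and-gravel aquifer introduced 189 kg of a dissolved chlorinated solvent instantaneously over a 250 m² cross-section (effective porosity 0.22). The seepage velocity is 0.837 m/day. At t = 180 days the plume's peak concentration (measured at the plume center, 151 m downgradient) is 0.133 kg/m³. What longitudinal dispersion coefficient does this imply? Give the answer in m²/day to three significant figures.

At the plume center C_max = M/(n_e·A·√(4πDt)), so D = M²/(4πt·(n_e·A·C_max)²).
n_e·A·C_max = 0.22 × 250 × 0.133 = 7.315 kg/m.
D = 189²/(4π × 180 × 7.315²) = 0.295 m²/day.

0.295 m²/day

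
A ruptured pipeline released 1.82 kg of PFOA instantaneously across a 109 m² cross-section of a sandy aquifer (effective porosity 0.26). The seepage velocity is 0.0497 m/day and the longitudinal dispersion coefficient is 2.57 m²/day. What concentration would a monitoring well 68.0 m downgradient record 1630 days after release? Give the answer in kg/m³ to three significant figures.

0.000277 kg/m³

For an instantaneous plane source, C(x,t) = M/(n_e·A·√(4πDt)) · exp(−(x−vt)²/(4Dt)), with n_e·A the pore (flow) area.
Plume center vt = 0.0497 × 1630 = 81.011 m, so the well at 68.0 m is 13.011 m upgradient of the peak.
√(4πDt) = 229.4 m, giving peak height M/(n_e·A·√(4πDt)) = 1.82/(0.26 × 109 × 229.4) = 0.0002799 kg/m³.
(x−vt)²/(4Dt) = (-13.011)²/(4 × 2.57 × 1630) = 0.01010; exp(−0.01010) = 0.9900.
C = 0.0002799 × 0.9900 = 0.000277 kg/m³.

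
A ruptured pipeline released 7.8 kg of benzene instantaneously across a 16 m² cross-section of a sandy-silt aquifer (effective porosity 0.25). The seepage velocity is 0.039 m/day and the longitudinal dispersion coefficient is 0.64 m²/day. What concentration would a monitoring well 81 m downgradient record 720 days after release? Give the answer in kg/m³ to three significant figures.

0.00561 kg/m³

For an instantaneous plane source, C(x,t) = M/(n_e·A·√(4πDt)) · exp(−(x−vt)²/(4Dt)), with n_e·A the pore (flow) area.
Plume center vt = 0.039 × 720 = 28.08 m, so the well at 81 m is 52.92 m downgradient of the peak.
√(4πDt) = 76.10 m, giving peak height M/(n_e·A·√(4πDt)) = 7.8/(0.25 × 16 × 76.10) = 0.02562 kg/m³.
(x−vt)²/(4Dt) = (52.92)²/(4 × 0.64 × 720) = 1.519; exp(−1.519) = 0.2189.
C = 0.02562 × 0.2189 = 0.00561 kg/m³.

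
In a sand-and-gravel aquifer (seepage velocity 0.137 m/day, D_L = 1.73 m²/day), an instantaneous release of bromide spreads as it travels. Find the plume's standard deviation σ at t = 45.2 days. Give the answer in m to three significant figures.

12.5 m

Dispersive spreading gives a Gaussian with σ² = 2Dt; advection only shifts the center.
σ = √(2 × 1.73 × 45.2) = 12.5 m.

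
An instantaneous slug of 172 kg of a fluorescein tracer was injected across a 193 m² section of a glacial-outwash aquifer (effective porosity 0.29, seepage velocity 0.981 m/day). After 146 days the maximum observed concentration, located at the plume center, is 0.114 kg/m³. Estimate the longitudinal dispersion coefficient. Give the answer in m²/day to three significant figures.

0.396 m²/day

At the plume center C_max = M/(n_e·A·√(4πDt)), so D = M²/(4πt·(n_e·A·C_max)²).
n_e·A·C_max = 0.29 × 193 × 0.114 = 6.381 kg/m.
D = 172²/(4π × 146 × 6.381²) = 0.396 m²/day.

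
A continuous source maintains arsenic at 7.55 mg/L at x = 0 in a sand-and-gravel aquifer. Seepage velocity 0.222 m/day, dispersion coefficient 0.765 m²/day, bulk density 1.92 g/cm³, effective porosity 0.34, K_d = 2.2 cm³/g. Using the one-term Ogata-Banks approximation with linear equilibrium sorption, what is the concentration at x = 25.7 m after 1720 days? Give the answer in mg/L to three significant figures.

4.36 mg/L

Retardation factor R = 1 + ρ_b·K_d/n = 1 + 1.92 × 2.2/0.34 = 13.42.
Sorption retards both mechanisms: v_R = v/R = 0.01654 m/day, D_R = D/R = 0.05700 m²/day.
v_R·t = 0.01654 × 1720 = 28.4488 m; 2√(D_R t) = 19.80 m; argument = (25.7 − 28.4488)/19.80 = -0.1388.
C = C₀ × ½·erfc(-0.1388) = 7.55 × 0.5778 = 4.36 mg/L.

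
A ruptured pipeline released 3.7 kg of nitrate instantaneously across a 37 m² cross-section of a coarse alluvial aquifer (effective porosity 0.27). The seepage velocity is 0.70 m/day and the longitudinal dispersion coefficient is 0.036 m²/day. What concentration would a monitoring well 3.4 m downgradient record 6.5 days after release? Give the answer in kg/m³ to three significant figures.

For an instantaneous plane source, C(x,t) = M/(n_e·A·√(4πDt)) · exp(−(x−vt)²/(4Dt)), with n_e·A the pore (flow) area.
Plume center vt = 0.70 × 6.5 = 4.55 m, so the well at 3.4 m is 1.15 m upgradient of the peak.
√(4πDt) = 1.715 m, giving peak height M/(n_e·A·√(4πDt)) = 3.7/(0.27 × 37 × 1.715) = 0.2160 kg/m³.
(x−vt)²/(4Dt) = (-1.15)²/(4 × 0.036 × 6.5) = 1.413; exp(−1.413) = 0.2434.
C = 0.2160 × 0.2434 = 0.0526 kg/m³.

0.0526 kg/m³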